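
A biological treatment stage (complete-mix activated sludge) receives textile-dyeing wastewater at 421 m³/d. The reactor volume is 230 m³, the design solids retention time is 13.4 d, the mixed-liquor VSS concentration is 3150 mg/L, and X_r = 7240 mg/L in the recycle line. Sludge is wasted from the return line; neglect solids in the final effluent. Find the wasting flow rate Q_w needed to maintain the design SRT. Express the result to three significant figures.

θ_c = V·X/(Q_w·X_r) when wasting from the recycle, so Q_w = V·X/(θ_c·X_r) = 230.0 × 3150 / (13.4 × 7240) = 7.468 m³/d.

Q_w ≈ 7.47 m³/d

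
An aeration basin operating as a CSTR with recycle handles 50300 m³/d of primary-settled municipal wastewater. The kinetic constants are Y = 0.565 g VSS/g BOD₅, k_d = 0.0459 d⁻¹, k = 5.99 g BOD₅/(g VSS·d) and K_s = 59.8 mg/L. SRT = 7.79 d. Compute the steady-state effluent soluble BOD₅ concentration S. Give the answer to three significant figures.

S ≈ 3.25 mg/L

From the Monod/SRT balance for a CMAS, S = K_s·(1+k_d θ_c)/[θ_c·(Y k − k_d) − 1] = 59.8 × (1 + 0.0459 × 7.79) / [7.79 × (0.565 × 5.99 − 0.0459) − 1] = 81.18 / 25.01 = 3.246 mg/L.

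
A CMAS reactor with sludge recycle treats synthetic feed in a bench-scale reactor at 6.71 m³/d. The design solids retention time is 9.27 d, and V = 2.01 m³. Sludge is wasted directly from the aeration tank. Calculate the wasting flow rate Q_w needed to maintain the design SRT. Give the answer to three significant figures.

For wasting at MLVSS concentration, Q_w = V/θ_c = 2.010/9.27 = 0.2168 m³/d.

Q_w ≈ 0.217 m³/d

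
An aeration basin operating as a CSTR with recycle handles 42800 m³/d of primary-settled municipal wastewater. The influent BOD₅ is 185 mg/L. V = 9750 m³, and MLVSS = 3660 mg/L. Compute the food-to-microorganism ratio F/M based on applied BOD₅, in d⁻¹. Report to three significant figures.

F/M = Q·S₀ / (V·X) = 42800 × 185 / (9750 × 3660) = 0.2219 g BOD₅·(g VSS·d)⁻¹.

F/M ≈ 0.222 d⁻¹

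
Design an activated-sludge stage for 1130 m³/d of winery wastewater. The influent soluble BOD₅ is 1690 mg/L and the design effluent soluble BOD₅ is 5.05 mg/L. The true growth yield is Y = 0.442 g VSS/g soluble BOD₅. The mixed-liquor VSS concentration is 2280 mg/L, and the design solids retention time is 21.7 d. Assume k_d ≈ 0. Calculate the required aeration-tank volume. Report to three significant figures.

With k_d = 0 the design equation reduces to V = Y Q (S₀−S) θ_c / X = 0.442 × 1130 × (1690 − 5.05) × 21.7 / 2280 = 8010 m³.

V ≈ 8010 m³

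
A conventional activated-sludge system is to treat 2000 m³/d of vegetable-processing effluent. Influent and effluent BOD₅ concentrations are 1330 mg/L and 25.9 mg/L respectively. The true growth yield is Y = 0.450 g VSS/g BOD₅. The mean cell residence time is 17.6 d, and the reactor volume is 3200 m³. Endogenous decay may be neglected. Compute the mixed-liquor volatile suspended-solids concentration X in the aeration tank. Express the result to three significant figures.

X ≈ 6460 mg/L

X = Y·Q·ΔS·θ_c / V = 0.450 × 2000 × (1330 − 25.9) × 17.6 / 3200 = 6455 mg/L.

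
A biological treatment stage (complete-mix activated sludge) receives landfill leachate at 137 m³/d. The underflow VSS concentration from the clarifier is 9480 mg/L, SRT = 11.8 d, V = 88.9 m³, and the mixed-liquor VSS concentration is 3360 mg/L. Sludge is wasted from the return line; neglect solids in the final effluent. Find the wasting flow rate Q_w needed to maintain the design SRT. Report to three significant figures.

Q_w ≈ 2.67 m³/d

Wasting from the return line (neglecting effluent solids): Q_w = V·X / (θ_c·X_r) = 88.90 × 3360 / (11.8 × 9480) = 2.670 m³/d.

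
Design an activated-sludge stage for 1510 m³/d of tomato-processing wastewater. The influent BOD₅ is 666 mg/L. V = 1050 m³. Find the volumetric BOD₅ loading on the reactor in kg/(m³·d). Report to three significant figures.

L_v = Q S₀ / V = 1510 × 666 × 10⁻³ / 1050 = 0.9578 kg/(m³·d).

L_v ≈ 0.958 kg BOD₅/(m³·d)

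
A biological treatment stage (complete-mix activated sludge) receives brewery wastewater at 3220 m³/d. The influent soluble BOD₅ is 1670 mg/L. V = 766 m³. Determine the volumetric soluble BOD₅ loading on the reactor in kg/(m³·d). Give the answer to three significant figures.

Volumetric loading L_v = Q·S₀ / V = 3220 × 1670 g/m³ / 766.0 m³ = 7020 g/(m³·d) = 7.020 kg soluble BOD₅/(m³·d).

L_v ≈ 7.02 kg soluble BOD₅/(m³·d)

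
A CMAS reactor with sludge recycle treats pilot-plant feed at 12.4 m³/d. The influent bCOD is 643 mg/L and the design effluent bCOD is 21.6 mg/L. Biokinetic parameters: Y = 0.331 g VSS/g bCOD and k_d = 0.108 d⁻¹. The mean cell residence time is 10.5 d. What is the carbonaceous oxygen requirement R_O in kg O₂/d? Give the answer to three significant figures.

R_O ≈ 6.01 kg O₂/d

Y_obs = Y / (1 + k_d θ_c) = 0.331 / (1 + 0.108 × 10.5) = 0.331 / 2.134 = 0.1551.
Substrate removed = Q·(S₀ − S) = 12.4 m³/d × (643 − 21.6) g/m³ = 7.71×10^3 g/d = 7.705 kg/d.
Net sludge production P_X = 0.1551 × 7.705 = 1.195 kg VSS/d.
Carbonaceous O₂ demand = substrate oxidised − cell-mass equivalent = 7.705 − 1.42 × 1.195 = 6.008 kg O₂/d.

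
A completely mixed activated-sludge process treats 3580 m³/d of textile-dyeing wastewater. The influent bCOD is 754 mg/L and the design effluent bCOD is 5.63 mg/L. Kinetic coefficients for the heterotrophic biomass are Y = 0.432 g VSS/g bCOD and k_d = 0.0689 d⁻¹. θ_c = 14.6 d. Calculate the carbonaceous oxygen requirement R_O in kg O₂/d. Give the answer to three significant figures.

Observed yield with endogenous decay: Y_obs = Y / (1 + k_d·θ_c) = 0.432 / (1 + 0.0689 × 14.6) = 0.432 / 2.006 = 0.2154 g VSS/g bCOD.
Mass of bCOD removed per day: Q(S₀ − S) = 3580 × 748.4 g/m³ = 2679 kg/d.
Net sludge production P_X = 0.2154 × 2679 = 577.0 kg VSS/d.
Carbonaceous O₂ demand = substrate oxidised − cell-mass equivalent = 2679 − 1.42 × 577.0 = 1860 kg O₂/d.

R_O ≈ 1860 kg O₂/d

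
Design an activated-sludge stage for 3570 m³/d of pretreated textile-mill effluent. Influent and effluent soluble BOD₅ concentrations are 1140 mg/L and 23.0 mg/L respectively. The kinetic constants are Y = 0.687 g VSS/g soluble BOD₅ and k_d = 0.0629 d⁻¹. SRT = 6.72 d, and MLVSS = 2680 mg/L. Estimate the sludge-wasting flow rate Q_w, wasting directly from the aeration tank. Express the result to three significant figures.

Q_w ≈ 719 m³/d

Rearranging the biomass balance for a CMAS with decay, V = Y·Q·ΔS·θ_c / [X·(1+k_d θ_c)] = 0.687 × 3570 × (1140 − 23.0) × 6.72 / [2680 × (1 + 0.0629 × 6.72)] = 1.84×10^7 / 3813 = 4828 m³.
For wasting at MLVSS concentration, Q_w = V/θ_c = 4828/6.72 = 718.5 m³/d.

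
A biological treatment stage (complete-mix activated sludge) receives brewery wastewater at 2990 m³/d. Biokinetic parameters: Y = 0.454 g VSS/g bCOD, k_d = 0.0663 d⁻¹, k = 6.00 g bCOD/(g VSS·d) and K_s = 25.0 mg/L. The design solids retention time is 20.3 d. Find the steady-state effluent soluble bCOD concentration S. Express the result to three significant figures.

Effluent substrate depends only on kinetics and SRT: S = K_s(1 + k_d θ_c) / [θ_c(Yk − k_d) − 1] = 25.0 × (1 + 0.0663 × 20.3) / [20.3 × (0.454 × 6.00 − 0.0663) − 1] = 58.65 / 52.95 = 1.108 mg/L.

S ≈ 1.11 mg/L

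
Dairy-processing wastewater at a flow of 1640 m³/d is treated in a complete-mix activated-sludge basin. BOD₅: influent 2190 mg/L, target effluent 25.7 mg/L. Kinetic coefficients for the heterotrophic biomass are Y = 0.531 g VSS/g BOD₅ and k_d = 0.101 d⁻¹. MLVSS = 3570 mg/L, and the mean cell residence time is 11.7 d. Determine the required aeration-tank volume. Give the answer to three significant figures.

Steady-state biomass mass balance: V·X·(1 + k_d·θ_c) = Y·Q·(S₀ − S)·θ_c, so V = 0.531 × 1640 × (2190 − 25.7) × 11.7 / [3570 × (1 + 0.101 × 11.7)] = 2.21×10^7 / 7789 = 2831 m³.

V ≈ 2830 m³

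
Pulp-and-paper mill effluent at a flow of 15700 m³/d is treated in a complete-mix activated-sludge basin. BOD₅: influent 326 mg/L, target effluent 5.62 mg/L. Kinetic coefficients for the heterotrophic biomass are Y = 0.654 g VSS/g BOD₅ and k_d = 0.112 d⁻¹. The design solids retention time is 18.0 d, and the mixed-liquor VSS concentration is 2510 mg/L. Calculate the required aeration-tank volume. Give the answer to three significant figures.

V ≈ 7820 m³

Steady-state biomass mass balance: V·X·(1 + k_d·θ_c) = Y·Q·(S₀ − S)·θ_c, so V = 0.654 × 15700 × (326 − 5.62) × 18.0 / [2510 × (1 + 0.112 × 18.0)] = 5.92×10^7 / 7570 = 7822 m³.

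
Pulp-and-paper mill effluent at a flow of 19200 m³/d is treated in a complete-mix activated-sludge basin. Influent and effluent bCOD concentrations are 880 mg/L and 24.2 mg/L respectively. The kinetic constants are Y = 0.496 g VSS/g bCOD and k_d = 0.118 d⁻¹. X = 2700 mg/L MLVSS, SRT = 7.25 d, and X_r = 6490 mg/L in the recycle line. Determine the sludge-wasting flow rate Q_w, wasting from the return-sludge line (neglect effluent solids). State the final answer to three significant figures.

From the SRT design equation V = Y Q (S₀−S) θ_c / [X (1 + k_d θ_c)] = 0.496 × 19200 × (880 − 24.2) × 7.25 / [2700 × (1 + 0.118 × 7.25)] = 5.91×10^7 / 5010 = 11794 m³.
Q_w = (V·X)/(θ_c X_r) = 11794 × 2700 / (7.25 × 6490) = 676.8 m³/d.

Q_w ≈ 677 m³/d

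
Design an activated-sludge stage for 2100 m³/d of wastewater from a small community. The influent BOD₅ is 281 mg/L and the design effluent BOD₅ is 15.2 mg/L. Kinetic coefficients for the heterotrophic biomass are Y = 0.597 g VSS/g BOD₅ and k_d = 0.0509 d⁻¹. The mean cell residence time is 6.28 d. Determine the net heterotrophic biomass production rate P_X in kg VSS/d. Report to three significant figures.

The observed yield is Y_obs = Y/(1 + k_d·θ_c) = 0.597 / (1 + 0.0509 × 6.28) = 0.597 / 1.320 = 0.4524 g VSS per g BOD₅ removed.
Q·(S₀ − S) = 2100 × (281 − 15.2) × 10⁻³ = 558.2 kg/d removed.
So the net sludge growth is P_X = 0.4524 × 558.2 = 252.5 kg VSS/d.

P_X ≈ 253 kg VSS/d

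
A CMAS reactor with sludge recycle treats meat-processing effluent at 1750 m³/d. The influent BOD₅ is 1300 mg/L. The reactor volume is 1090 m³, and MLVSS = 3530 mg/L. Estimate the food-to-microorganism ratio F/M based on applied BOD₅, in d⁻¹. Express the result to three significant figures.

F/M ≈ 0.591 d⁻¹

Food-to-microorganism ratio F/M = Q S₀ / (V X) = 1750 × 1300 / (1090 × 3530) = 0.5913 d⁻¹.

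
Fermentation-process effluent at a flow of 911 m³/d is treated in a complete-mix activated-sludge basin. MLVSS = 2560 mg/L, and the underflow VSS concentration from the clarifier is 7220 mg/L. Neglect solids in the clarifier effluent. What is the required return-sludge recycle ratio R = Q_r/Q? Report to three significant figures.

R ≈ 0.549

Solids balance on the clarifier gives (1+R)X = R·X_r, so R = X/(X_r − X) = 2560 / (7220 − 2560) = 0.5494.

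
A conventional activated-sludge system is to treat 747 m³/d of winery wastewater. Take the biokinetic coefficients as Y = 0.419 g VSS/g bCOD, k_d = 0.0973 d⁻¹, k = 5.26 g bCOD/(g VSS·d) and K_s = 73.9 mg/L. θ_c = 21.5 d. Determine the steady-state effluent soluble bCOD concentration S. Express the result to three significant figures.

S ≈ 5.16 mg/L

Effluent substrate depends only on kinetics and SRT: S = K_s(1 + k_d θ_c) / [θ_c(Yk − k_d) − 1] = 73.9 × (1 + 0.0973 × 21.5) / [21.5 × (0.419 × 5.26 − 0.0973) − 1] = 228.5 / 44.29 = 5.159 mg/L.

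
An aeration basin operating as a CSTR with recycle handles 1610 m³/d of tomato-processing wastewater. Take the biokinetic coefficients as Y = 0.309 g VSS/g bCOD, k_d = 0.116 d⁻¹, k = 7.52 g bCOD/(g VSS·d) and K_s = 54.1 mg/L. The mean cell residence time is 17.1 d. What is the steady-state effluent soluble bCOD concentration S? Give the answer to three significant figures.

For a completely mixed reactor with recycle the Lawrence–McCarty relation gives S = K_s·(1 + k_d·θ_c) / [θ_c·(Y·k − k_d) − 1] = 54.1 × (1 + 0.116 × 17.1) / [17.1 × (0.309 × 7.52 − 0.116) − 1] = 161.4 / 36.75 = 4.392 mg/L.

S ≈ 4.39 mg/L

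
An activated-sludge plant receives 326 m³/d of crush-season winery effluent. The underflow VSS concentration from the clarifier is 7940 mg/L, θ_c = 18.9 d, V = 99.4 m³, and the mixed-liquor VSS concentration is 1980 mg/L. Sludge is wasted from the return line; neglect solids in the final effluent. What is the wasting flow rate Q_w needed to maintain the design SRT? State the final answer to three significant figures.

θ_c = V·X/(Q_w·X_r) when wasting from the recycle, so Q_w = V·X/(θ_c·X_r) = 99.40 × 1980 / (18.9 × 7940) = 1.312 m³/d.

Q_w ≈ 1.31 m³/d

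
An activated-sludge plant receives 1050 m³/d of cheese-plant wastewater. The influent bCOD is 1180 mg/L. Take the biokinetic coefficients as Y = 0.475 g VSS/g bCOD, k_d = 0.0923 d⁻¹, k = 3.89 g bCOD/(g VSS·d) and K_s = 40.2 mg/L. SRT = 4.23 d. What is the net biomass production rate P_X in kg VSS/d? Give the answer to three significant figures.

For a completely mixed reactor with recycle the Lawrence–McCarty relation gives S = K_s·(1 + k_d·θ_c) / [θ_c·(Y·k − k_d) − 1] = 40.2 × (1 + 0.0923 × 4.23) / [4.23 × (0.475 × 3.89 − 0.0923) − 1] = 55.90 / 6.426 = 8.699 mg/L.
Observed yield with endogenous decay: Y_obs = Y / (1 + k_d·θ_c) = 0.475 / (1 + 0.0923 × 4.23) = 0.475 / 1.390 = 0.3416 g VSS/g bCOD.
Q·(S₀ − S) = 1050 × (1180 − 8.70) × 10⁻³ = 1230 kg/d removed.
Biomass produced: P_X = Y_obs·Q·ΔS = 0.3416 × 1230 ≈ 420.1 kg VSS/d.

P_X ≈ 420 kg VSS/d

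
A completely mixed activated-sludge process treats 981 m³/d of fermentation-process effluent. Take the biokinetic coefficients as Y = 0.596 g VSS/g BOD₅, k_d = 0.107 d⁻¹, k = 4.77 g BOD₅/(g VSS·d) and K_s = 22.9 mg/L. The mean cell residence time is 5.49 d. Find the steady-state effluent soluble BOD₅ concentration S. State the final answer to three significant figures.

Effluent substrate depends only on kinetics and SRT: S = K_s(1 + k_d θ_c) / [θ_c(Yk − k_d) − 1] = 22.9 × (1 + 0.107 × 5.49) / [5.49 × (0.596 × 4.77 − 0.107) − 1] = 36.35 / 14.02 = 2.593 mg/L.

S ≈ 2.59 mg/L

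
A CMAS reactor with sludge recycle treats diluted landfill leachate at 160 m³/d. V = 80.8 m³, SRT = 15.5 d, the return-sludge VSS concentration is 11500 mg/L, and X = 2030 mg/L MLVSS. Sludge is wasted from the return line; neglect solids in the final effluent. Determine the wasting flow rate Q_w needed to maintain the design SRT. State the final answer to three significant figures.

Wasting from the return line (neglecting effluent solids): Q_w = V·X / (θ_c·X_r) = 80.80 × 2030 / (15.5 × 11500) = 0.9202 m³/d.

Q_w ≈ 0.920 m³/d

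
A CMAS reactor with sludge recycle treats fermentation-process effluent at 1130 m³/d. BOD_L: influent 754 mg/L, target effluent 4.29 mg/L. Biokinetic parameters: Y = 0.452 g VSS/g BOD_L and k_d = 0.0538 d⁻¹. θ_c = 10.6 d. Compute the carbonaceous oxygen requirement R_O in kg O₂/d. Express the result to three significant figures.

The observed yield is Y_obs = Y/(1 + k_d·θ_c) = 0.452 / (1 + 0.0538 × 10.6) = 0.452 / 1.570 = 0.2878 g VSS per g BOD_L removed.
Substrate removed = Q·(S₀ − S) = 1130 m³/d × (754 − 4.29) g/m³ = 8.47×10^5 g/d = 847.2 kg/d.
Net sludge production P_X = 0.2878 × 847.2 = 243.9 kg VSS/d.
R_O = Q·(S₀ − S) − 1.42·P_X = 847.2 − 1.42 × 243.9 = 500.9 kg O₂/d.

R_O ≈ 501 kg O₂/d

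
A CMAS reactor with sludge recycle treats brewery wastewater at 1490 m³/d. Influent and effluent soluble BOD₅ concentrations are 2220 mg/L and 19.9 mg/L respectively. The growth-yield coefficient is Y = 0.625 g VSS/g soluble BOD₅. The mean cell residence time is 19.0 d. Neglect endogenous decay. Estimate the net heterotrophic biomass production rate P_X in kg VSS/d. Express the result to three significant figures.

Since k_d ≈ 0, Y_obs = Y = 0.625 g VSS/g soluble BOD₅.
Mass of soluble BOD₅ removed per day: Q(S₀ − S) = 1490 × 2200 g/m³ = 3278 kg/d.
P_X = Y_obs · Q(S₀ − S) = 0.6250 × 3278 = 2049 kg VSS/d.

P_X ≈ 2050 kg VSS/d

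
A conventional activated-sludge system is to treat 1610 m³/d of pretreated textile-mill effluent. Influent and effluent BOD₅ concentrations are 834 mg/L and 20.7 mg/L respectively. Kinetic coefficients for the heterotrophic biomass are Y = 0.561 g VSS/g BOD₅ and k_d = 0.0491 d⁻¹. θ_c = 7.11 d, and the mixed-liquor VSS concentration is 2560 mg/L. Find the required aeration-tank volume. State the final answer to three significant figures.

V ≈ 1510 m³

From the SRT design equation V = Y Q (S₀−S) θ_c / [X (1 + k_d θ_c)] = 0.561 × 1610 × (834 − 20.7) × 7.11 / [2560 × (1 + 0.0491 × 7.11)] = 5.22×10^6 / 3454 = 1512 m³.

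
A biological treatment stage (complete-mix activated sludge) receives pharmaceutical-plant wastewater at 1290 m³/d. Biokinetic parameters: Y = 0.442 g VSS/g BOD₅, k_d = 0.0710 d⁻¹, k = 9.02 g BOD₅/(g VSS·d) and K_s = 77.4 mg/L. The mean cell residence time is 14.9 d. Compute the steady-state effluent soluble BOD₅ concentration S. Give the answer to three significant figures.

S ≈ 2.78 mg/L

From the Monod/SRT balance for a CMAS, S = K_s·(1+k_d θ_c)/[θ_c·(Y k − k_d) − 1] = 77.4 × (1 + 0.0710 × 14.9) / [14.9 × (0.442 × 9.02 − 0.0710) − 1] = 159.3 / 57.35 = 2.778 mg/L.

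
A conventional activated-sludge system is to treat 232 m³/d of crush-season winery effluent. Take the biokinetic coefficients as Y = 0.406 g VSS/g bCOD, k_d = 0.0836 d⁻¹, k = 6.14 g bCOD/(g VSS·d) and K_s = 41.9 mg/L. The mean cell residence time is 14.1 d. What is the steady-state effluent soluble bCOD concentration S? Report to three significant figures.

From the Monod/SRT balance for a CMAS, S = K_s·(1+k_d θ_c)/[θ_c·(Y k − k_d) − 1] = 41.9 × (1 + 0.0836 × 14.1) / [14.1 × (0.406 × 6.14 − 0.0836) − 1] = 91.29 / 32.97 = 2.769 mg/L.

S ≈ 2.77 mg/L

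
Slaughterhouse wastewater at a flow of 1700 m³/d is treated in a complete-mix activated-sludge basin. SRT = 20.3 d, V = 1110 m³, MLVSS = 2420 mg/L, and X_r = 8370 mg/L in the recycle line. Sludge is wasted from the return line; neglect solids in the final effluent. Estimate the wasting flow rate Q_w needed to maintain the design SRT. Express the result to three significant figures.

Wasting from the return line (neglecting effluent solids): Q_w = V·X / (θ_c·X_r) = 1110 × 2420 / (20.3 × 8370) = 15.81 m³/d.

Q_w ≈ 15.8 m³/d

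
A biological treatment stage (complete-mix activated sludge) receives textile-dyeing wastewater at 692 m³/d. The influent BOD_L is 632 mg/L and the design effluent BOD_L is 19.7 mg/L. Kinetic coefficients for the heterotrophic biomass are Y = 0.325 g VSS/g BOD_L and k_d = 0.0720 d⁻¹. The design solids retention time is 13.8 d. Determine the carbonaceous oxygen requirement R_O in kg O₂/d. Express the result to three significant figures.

Observed yield with endogenous decay: Y_obs = Y / (1 + k_d·θ_c) = 0.325 / (1 + 0.0720 × 13.8) = 0.325 / 1.994 = 0.1630 g VSS/g BOD_L.
Q·(S₀ − S) = 692 × (632 − 19.7) × 10⁻³ = 423.7 kg/d removed.
P_X = Y_obs·Q·(S₀ − S) = 0.1630 × 423.7 = 69.07 kg VSS/d.
Carbonaceous O₂ demand = substrate oxidised − cell-mass equivalent = 423.7 − 1.42 × 69.07 = 325.6 kg O₂/d.

R_O ≈ 326 kg O₂/d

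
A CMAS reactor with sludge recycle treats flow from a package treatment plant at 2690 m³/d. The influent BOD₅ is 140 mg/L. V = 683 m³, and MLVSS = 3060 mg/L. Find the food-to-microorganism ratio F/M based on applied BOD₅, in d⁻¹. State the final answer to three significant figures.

F/M ≈ 0.180 d⁻¹

F/M = applied load / biomass = Q·S₀/(V·X) = 2690 × 140 / (683.0 × 3060) = 0.1802 d⁻¹.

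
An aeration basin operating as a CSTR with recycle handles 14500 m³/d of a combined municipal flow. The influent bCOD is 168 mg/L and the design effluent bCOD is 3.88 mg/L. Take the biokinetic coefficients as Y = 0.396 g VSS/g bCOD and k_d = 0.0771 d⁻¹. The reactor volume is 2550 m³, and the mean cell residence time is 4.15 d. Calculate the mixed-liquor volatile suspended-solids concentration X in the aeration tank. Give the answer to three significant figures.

X ≈ 1160 mg/L

Solving the biomass balance for X: X = Y Q (S₀−S) θ_c / [V (1+k_d θ_c)] = 0.396 × 14500 × (168 − 3.88) × 4.15 / [2550 × (1 + 0.0771 × 4.15)] = 1162 mg/L.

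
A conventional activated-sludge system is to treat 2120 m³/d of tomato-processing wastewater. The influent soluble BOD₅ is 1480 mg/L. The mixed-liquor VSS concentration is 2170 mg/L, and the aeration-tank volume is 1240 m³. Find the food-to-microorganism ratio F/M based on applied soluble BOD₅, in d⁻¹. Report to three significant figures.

F/M ≈ 1.17 d⁻¹

F/M = applied load / biomass = Q·S₀/(V·X) = 2120 × 1480 / (1240 × 2170) = 1.166 d⁻¹.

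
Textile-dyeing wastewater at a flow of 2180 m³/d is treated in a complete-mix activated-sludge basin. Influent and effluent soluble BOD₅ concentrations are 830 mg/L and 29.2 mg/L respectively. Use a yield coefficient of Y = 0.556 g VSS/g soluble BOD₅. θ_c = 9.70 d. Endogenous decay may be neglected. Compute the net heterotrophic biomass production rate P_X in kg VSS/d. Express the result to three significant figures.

P_X ≈ 971 kg VSS/d

No decay correction is needed, so Y_obs = Y = 0.556.
Mass of soluble BOD₅ removed per day: Q(S₀ − S) = 2180 × 800.8 g/m³ = 1746 kg/d.
Net biomass production P_X = Y_obs × Q·(S₀ − S) = 0.5560 × 1746 = 970.6 kg VSS/d.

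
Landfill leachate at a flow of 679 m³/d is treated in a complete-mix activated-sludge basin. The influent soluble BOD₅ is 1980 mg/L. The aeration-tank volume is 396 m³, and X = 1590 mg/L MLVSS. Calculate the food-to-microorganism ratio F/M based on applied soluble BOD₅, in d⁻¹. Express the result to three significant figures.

F/M = applied load / biomass = Q·S₀/(V·X) = 679 × 1980 / (396.0 × 1590) = 2.135 d⁻¹.

F/M ≈ 2.14 d⁻¹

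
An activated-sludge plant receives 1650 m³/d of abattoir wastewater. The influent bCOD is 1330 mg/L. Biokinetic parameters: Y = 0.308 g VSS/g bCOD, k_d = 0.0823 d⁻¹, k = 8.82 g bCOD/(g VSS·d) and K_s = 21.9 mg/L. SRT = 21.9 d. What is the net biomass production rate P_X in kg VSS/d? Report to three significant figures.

From the Monod/SRT balance for a CMAS, S = K_s·(1+k_d θ_c)/[θ_c·(Y k − k_d) − 1] = 21.9 × (1 + 0.0823 × 21.9) / [21.9 × (0.308 × 8.82 − 0.0823) − 1] = 61.37 / 56.69 = 1.083 mg/L.
Observed yield with endogenous decay: Y_obs = Y / (1 + k_d·θ_c) = 0.308 / (1 + 0.0823 × 21.9) = 0.308 / 2.802 = 0.1099 g VSS/g bCOD.
Mass of bCOD removed per day: Q(S₀ − S) = 1650 × 1329 g/m³ = 2193 kg/d.
So the net sludge growth is P_X = 0.1099 × 2193 = 241.0 kg VSS/d.

P_X ≈ 241 kg VSS/d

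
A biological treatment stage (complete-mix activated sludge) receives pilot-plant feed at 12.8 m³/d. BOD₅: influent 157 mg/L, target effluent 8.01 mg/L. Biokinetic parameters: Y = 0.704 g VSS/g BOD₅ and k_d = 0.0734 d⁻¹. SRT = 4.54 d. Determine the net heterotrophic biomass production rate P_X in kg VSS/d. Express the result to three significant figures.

P_X ≈ 1.01 kg VSS/d

Observed yield with endogenous decay: Y_obs = Y / (1 + k_d·θ_c) = 0.704 / (1 + 0.0734 × 4.54) = 0.704 / 1.333 = 0.5280 g VSS/g BOD₅.
Q·(S₀ − S) = 12.8 × (157 − 8.01) × 10⁻³ = 1.907 kg/d removed.
Net biomass production P_X = Y_obs × Q·(S₀ − S) = 0.5280 × 1.907 = 1.007 kg VSS/d.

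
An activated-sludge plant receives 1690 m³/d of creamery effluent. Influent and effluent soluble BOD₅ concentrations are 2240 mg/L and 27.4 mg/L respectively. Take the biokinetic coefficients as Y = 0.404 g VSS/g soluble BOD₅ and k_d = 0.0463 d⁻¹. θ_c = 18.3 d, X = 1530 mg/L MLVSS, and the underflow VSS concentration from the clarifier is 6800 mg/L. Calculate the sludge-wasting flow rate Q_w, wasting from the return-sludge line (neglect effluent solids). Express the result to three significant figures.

Q_w ≈ 120 m³/d

From the SRT design equation V = Y Q (S₀−S) θ_c / [X (1 + k_d θ_c)] = 0.404 × 1690 × (2240 − 27.4) × 18.3 / [1530 × (1 + 0.0463 × 18.3)] = 2.76×10^7 / 2826 = 9781 m³.
θ_c = V·X/(Q_w·X_r) when wasting from the recycle, so Q_w = V·X/(θ_c·X_r) = 9781 × 1530 / (18.3 × 6800) = 120.3 m³/d.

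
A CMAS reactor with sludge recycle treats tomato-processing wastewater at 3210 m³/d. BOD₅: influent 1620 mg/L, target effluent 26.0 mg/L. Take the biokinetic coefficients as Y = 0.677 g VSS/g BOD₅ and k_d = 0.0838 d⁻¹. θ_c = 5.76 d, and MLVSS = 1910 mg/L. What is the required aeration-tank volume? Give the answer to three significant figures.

From the SRT design equation V = Y Q (S₀−S) θ_c / [X (1 + k_d θ_c)] = 0.677 × 3210 × (1620 − 26.0) × 5.76 / [1910 × (1 + 0.0838 × 5.76)] = 2×10^7 / 2832 = 7046 m³.

V ≈ 7050 m³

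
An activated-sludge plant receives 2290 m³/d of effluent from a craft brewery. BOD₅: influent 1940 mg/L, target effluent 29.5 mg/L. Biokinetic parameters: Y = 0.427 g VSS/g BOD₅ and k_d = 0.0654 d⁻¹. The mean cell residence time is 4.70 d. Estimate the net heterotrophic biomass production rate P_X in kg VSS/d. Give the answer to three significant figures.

Correct the yield for decay: Y_obs = Y/(1 + k_d θ_c) = 0.427 / (1 + 0.0654 × 4.70) = 0.427 / 1.307 = 0.3266.
Mass of BOD₅ removed per day: Q(S₀ − S) = 2290 × 1910 g/m³ = 4375 kg/d.
Biomass produced: P_X = Y_obs·Q·ΔS = 0.3266 × 4375 ≈ 1429 kg VSS/d.

P_X ≈ 1430 kg VSS/d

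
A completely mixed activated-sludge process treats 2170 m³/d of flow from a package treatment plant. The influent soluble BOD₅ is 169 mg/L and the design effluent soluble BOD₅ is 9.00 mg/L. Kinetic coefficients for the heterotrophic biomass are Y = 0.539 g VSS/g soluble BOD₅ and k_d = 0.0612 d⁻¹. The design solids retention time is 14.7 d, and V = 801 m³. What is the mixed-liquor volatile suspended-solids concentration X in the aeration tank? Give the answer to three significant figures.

X ≈ 1810 mg/L

Solving the biomass balance for X: X = Y Q (S₀−S) θ_c / [V (1+k_d θ_c)] = 0.539 × 2170 × (169 − 9.00) × 14.7 / [801 × (1 + 0.0612 × 14.7)] = 1808 mg/L.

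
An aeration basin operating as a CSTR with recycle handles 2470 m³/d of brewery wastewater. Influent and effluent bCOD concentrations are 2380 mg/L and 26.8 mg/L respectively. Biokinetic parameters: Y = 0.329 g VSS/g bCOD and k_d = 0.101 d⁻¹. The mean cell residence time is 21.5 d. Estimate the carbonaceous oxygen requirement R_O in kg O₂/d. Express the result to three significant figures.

Correct the yield for decay: Y_obs = Y/(1 + k_d θ_c) = 0.329 / (1 + 0.101 × 21.5) = 0.329 / 3.171 = 0.1037.
Mass of bCOD removed per day: Q(S₀ − S) = 2470 × 2353 g/m³ = 5812 kg/d.
Biomass synthesised: P_X = Y_obs × 5812 = 603.0 kg VSS/d.
R_O = Q·ΔS − 1.42 P_X = 5812 − 856.2 = 4956 kg O₂/d.

R_O ≈ 4960 kg O₂/d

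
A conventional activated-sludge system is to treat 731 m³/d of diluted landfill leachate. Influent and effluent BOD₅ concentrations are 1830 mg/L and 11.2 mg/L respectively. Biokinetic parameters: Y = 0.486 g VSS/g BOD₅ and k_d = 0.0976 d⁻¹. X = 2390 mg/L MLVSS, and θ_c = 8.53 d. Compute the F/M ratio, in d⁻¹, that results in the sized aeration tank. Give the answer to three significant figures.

F/M ≈ 0.445 d⁻¹

Rearranging the biomass balance for a CMAS with decay, V = Y·Q·ΔS·θ_c / [X·(1+k_d θ_c)] = 0.486 × 731 × (1830 − 11.2) × 8.53 / [2390 × (1 + 0.0976 × 8.53)] = 5.51×10^6 / 4380 = 1258 m³.
Food-to-microorganism ratio F/M = Q S₀ / (V X) = 731 × 1830 / (1258 × 2390) = 0.4448 d⁻¹.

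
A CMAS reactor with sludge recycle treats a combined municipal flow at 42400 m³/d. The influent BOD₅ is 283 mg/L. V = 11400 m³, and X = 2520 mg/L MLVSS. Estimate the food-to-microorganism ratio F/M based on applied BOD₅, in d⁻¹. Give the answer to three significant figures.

F/M = applied load / biomass = Q·S₀/(V·X) = 42400 × 283 / (11400 × 2520) = 0.4177 d⁻¹.

F/M ≈ 0.418 d⁻¹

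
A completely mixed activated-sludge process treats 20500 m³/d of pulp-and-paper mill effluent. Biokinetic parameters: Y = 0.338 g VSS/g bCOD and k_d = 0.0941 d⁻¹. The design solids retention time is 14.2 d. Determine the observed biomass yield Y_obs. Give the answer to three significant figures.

Y_obs ≈ 0.145 g VSS/g bCOD

The observed yield is Y_obs = Y/(1 + k_d·θ_c) = 0.338 / (1 + 0.0941 × 14.2) = 0.338 / 2.336 = 0.1447 g VSS per g bCOD removed.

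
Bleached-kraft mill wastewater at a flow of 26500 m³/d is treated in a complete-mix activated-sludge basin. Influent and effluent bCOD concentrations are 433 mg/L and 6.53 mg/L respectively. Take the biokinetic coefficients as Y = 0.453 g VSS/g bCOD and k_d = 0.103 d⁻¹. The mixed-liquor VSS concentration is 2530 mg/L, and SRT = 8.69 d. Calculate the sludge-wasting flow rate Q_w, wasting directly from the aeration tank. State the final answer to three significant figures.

Q_w ≈ 1070 m³/d

Rearranging the biomass balance for a CMAS with decay, V = Y·Q·ΔS·θ_c / [X·(1+k_d θ_c)] = 0.453 × 26500 × (433 − 6.53) × 8.69 / [2530 × (1 + 0.103 × 8.69)] = 4.45×10^7 / 4795 = 9279 m³.
For wasting at MLVSS concentration, Q_w = V/θ_c = 9279/8.69 = 1068 m³/d.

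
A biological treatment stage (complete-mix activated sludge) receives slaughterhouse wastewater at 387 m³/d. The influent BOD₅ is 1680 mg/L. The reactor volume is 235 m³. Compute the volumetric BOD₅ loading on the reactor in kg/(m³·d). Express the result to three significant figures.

L_v ≈ 2.77 kg BOD₅/(m³·d)

L_v = Q S₀ / V = 387 × 1680 × 10⁻³ / 235.0 = 2.767 kg/(m³·d).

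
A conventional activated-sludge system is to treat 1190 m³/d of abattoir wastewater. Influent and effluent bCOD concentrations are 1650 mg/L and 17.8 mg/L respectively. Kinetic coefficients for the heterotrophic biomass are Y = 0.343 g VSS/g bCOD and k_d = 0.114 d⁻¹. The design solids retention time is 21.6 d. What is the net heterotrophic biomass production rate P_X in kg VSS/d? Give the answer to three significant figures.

Correct the yield for decay: Y_obs = Y/(1 + k_d θ_c) = 0.343 / (1 + 0.114 × 21.6) = 0.343 / 3.462 = 0.09906.
Substrate removed = Q·(S₀ − S) = 1190 m³/d × (1650 − 17.8) g/m³ = 1.94×10^6 g/d = 1942 kg/d.
Net biomass production P_X = Y_obs × Q·(S₀ − S) = 0.09906 × 1942 = 192.4 kg VSS/d.

P_X ≈ 192 kg VSS/d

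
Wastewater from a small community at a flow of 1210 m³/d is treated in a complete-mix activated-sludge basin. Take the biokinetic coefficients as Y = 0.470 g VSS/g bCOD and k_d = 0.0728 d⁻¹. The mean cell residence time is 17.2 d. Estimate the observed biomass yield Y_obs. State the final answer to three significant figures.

The observed yield is Y_obs = Y/(1 + k_d·θ_c) = 0.470 / (1 + 0.0728 × 17.2) = 0.470 / 2.252 = 0.2087 g VSS per g bCOD removed.

Y_obs ≈ 0.209 g VSS/g bCOD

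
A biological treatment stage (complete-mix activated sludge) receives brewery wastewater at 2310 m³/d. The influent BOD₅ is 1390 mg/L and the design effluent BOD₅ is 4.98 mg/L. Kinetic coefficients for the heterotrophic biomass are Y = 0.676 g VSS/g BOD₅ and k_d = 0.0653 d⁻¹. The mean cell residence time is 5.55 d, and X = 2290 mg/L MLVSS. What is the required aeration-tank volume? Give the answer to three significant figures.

V ≈ 3850 m³

Steady-state biomass mass balance: V·X·(1 + k_d·θ_c) = Y·Q·(S₀ − S)·θ_c, so V = 0.676 × 2310 × (1390 − 4.98) × 5.55 / [2290 × (1 + 0.0653 × 5.55)] = 1.2×10^7 / 3120 = 3847 m³.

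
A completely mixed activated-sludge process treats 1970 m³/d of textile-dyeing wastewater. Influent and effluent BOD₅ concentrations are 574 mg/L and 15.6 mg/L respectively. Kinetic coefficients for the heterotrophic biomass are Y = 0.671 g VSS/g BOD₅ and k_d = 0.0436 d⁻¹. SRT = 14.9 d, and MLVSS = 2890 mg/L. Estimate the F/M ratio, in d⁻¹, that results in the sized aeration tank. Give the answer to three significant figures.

F/M ≈ 0.170 d⁻¹

From the SRT design equation V = Y Q (S₀−S) θ_c / [X (1 + k_d θ_c)] = 0.671 × 1970 × (574 − 15.6) × 14.9 / [2890 × (1 + 0.0436 × 14.9)] = 1.1×10^7 / 4767 = 2307 m³.
F/M = Q·S₀ / (V·X) = 1970 × 574 / (2307 × 2890) = 0.1696 g BOD₅·(g VSS·d)⁻¹.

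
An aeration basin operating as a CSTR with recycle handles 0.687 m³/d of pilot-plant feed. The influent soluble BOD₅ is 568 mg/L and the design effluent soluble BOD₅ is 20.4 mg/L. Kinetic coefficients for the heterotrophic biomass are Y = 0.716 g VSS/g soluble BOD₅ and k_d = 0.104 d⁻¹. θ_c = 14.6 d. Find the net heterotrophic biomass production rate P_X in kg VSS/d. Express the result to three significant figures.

Correct the yield for decay: Y_obs = Y/(1 + k_d θ_c) = 0.716 / (1 + 0.104 × 14.6) = 0.716 / 2.518 = 0.2843.
ΔS = 568 − 20.4 = 547.6 mg/L, so the substrate removal rate is 0.687 × 547.6/1000 = 0.3762 kg soluble BOD₅/d.
So the net sludge growth is P_X = 0.2843 × 0.3762 = 0.1070 kg VSS/d.

P_X ≈ 0.107 kg VSS/d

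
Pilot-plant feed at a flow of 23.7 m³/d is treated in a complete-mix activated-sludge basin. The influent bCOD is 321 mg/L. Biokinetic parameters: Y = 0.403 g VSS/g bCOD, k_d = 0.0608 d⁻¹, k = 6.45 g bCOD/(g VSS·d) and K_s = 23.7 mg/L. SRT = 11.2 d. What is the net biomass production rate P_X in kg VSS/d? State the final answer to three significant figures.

For a completely mixed reactor with recycle the Lawrence–McCarty relation gives S = K_s·(1 + k_d·θ_c) / [θ_c·(Y·k − k_d) − 1] = 23.7 × (1 + 0.0608 × 11.2) / [11.2 × (0.403 × 6.45 − 0.0608) − 1] = 39.84 / 27.43 = 1.452 mg/L.
Y_obs = Y / (1 + k_d θ_c) = 0.403 / (1 + 0.0608 × 11.2) = 0.403 / 1.681 = 0.2397.
Substrate removed = Q·(S₀ − S) = 23.7 m³/d × (321 − 1.45) g/m³ = 7.57×10^3 g/d = 7.573 kg/d.
Net biomass production P_X = Y_obs × Q·(S₀ − S) = 0.2397 × 7.573 = 1.816 kg VSS/d.

P_X ≈ 1.82 kg VSS/d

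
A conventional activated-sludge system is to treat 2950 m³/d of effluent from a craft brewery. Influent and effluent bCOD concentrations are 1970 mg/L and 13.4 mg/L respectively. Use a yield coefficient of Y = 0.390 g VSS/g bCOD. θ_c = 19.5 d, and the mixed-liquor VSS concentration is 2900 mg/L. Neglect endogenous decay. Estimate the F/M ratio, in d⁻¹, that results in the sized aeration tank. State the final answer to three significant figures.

F/M ≈ 0.132 d⁻¹

V·X = Y·Q·ΔS·θ_c gives V = 0.390 × 2950 × (1970 − 13.4) × 19.5 / 2900 = 15136 m³.
F/M = applied load / biomass = Q·S₀/(V·X) = 2950 × 1970 / (15136 × 2900) = 0.1324 d⁻¹.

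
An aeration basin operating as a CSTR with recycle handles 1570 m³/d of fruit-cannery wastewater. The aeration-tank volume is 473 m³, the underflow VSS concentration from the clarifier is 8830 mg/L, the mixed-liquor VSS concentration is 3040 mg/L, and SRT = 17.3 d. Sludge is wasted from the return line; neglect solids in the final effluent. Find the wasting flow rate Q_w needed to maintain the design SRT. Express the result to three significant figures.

Q_w ≈ 9.41 m³/d

Wasting from the return line (neglecting effluent solids): Q_w = V·X / (θ_c·X_r) = 473.0 × 3040 / (17.3 × 8830) = 9.413 m³/d.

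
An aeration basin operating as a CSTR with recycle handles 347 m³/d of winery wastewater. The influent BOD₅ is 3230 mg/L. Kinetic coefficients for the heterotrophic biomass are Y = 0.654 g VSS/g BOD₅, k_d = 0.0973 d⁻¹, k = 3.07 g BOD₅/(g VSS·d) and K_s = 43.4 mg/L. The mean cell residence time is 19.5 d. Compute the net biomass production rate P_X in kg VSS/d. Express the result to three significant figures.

From the Monod/SRT balance for a CMAS, S = K_s·(1+k_d θ_c)/[θ_c·(Y k − k_d) − 1] = 43.4 × (1 + 0.0973 × 19.5) / [19.5 × (0.654 × 3.07 − 0.0973) − 1] = 125.7 / 36.25 = 3.468 mg/L.
Correct the yield for decay: Y_obs = Y/(1 + k_d θ_c) = 0.654 / (1 + 0.0973 × 19.5) = 0.654 / 2.897 = 0.2257.
Substrate removed = Q·(S₀ − S) = 347 m³/d × (3230 − 3.47) g/m³ = 1.12×10^6 g/d = 1120 kg/d.
P_X = Y_obs · Q(S₀ − S) = 0.2257 × 1120 = 252.7 kg VSS/d.

P_X ≈ 253 kg VSS/d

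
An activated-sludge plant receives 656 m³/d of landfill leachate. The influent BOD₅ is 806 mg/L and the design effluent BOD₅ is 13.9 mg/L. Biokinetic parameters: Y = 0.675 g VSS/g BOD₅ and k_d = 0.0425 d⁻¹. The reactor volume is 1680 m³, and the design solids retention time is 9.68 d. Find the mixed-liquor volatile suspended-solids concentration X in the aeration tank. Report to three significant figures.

Solving the biomass balance for X: X = Y Q (S₀−S) θ_c / [V (1+k_d θ_c)] = 0.675 × 656 × (806 − 13.9) × 9.68 / [1680 × (1 + 0.0425 × 9.68)] = 1432 mg/L.

X ≈ 1430 mg/L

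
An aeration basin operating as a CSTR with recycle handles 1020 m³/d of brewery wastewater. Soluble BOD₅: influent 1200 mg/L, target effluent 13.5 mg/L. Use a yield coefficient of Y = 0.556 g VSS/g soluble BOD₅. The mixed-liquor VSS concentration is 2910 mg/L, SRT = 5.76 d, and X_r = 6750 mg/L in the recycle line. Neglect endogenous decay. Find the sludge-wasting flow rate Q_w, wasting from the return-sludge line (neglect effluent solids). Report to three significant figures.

Q_w ≈ 99.7 m³/d

Biomass mass balance (decay neglected): V·X = Y·Q·(S₀ − S)·θ_c, so V = 0.556 × 1020 × (1200 − 13.5) × 5.76 / 2910 = 1332 m³.
θ_c = V·X/(Q_w·X_r) when wasting from the recycle, so Q_w = V·X/(θ_c·X_r) = 1332 × 2910 / (5.76 × 6750) = 99.69 m³/d.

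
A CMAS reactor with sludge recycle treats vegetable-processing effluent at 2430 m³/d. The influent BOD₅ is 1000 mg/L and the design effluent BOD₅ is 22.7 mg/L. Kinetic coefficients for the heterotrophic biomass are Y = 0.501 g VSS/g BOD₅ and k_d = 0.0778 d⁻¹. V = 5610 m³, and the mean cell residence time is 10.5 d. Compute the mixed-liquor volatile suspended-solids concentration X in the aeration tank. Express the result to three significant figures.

X ≈ 1230 mg/L

From V·X·(1 + k_d·θ_c) = Y·Q·(S₀ − S)·θ_c: X = 0.501 × 2430 × (1000 − 22.7) × 10.5 / [5610 × (1 + 0.0778 × 10.5)] = 1226 mg/L.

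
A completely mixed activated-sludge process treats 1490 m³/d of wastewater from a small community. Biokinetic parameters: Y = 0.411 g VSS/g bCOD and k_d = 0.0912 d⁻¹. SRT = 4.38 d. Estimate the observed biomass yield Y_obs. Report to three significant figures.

Y_obs ≈ 0.294 g VSS/g bCOD

Y_obs = Y / (1 + k_d θ_c) = 0.411 / (1 + 0.0912 × 4.38) = 0.411 / 1.399 = 0.2937.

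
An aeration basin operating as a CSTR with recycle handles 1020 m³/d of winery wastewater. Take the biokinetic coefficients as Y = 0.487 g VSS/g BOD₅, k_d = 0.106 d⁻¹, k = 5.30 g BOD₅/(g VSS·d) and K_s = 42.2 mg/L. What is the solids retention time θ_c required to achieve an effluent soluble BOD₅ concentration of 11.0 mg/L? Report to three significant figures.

From 1/θ_c = Y·k·S/(K_s + S) − k_d: Y·k·S/(K_s+S) = 0.487 × 5.30 × 11.0 / (42.2 + 11.0) = 0.5337 d⁻¹.
1/θ_c = 0.5337 − 0.106 = 0.4277 d⁻¹, so θ_c = 2.338 d.

θ_c ≈ 2.34 d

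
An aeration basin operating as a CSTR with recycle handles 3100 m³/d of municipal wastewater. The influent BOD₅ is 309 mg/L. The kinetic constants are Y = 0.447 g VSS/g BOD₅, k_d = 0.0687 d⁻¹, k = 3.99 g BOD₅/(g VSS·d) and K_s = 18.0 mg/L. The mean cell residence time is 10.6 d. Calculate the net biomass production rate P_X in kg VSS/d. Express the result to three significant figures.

P_X ≈ 246 kg VSS/d

Effluent substrate depends only on kinetics and SRT: S = K_s(1 + k_d θ_c) / [θ_c(Yk − k_d) − 1] = 18.0 × (1 + 0.0687 × 10.6) / [10.6 × (0.447 × 3.99 − 0.0687) − 1] = 31.11 / 17.18 = 1.811 mg/L.
Observed yield with endogenous decay: Y_obs = Y / (1 + k_d·θ_c) = 0.447 / (1 + 0.0687 × 10.6) = 0.447 / 1.728 = 0.2586 g VSS/g BOD₅.
Q·(S₀ − S) = 3100 × (309 − 1.81) × 10⁻³ = 952.3 kg/d removed.
So the net sludge growth is P_X = 0.2586 × 952.3 = 246.3 kg VSS/d.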